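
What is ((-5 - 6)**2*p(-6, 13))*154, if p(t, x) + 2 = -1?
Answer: -55902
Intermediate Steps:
p(t, x) = -3 (p(t, x) = -2 - 1 = -3)
((-5 - 6)**2*p(-6, 13))*154 = ((-5 - 6)**2*(-3))*154 = ((-11)**2*(-3))*154 = (121*(-3))*154 = -363*154 = -55902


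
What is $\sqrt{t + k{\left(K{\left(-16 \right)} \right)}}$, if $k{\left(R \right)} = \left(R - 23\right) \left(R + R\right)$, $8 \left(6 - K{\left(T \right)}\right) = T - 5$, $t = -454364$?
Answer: $\frac{i \sqrt{29095166}}{8} \approx 674.25 i$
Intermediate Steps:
$K{\left(T \right)} = \frac{53}{8} - \frac{T}{8}$ ($K{\left(T \right)} = 6 - \frac{T - 5}{8} = 6 - \frac{-5 + T}{8} = 6 - \left(- \frac{5}{8} + \frac{T}{8}\right) = \frac{53}{8} - \frac{T}{8}$)
$k{\left(R \right)} = 2 R \left(-23 + R\right)$ ($k{\left(R \right)} = \left(-23 + R\right) 2 R = 2 R \left(-23 + R\right)$)
$\sqrt{t + k{\left(K{\left(-16 \right)} \right)}} = \sqrt{-454364 + 2 \left(\frac{53}{8} - -2\right) \left(-23 + \left(\frac{53}{8} - -2\right)\right)} = \sqrt{-454364 + 2 \left(\frac{53}{8} + 2\right) \left(-23 + \left(\frac{53}{8} + 2\right)\right)} = \sqrt{-454364 + 2 \cdot \frac{69}{8} \left(-23 + \frac{69}{8}\right)} = \sqrt{-454364 + 2 \cdot \frac{69}{8} \left(- \frac{115}{8}\right)} = \sqrt{-454364 - \frac{7935}{32}} = \sqrt{- \frac{14547583}{32}} = \frac{i \sqrt{29095166}}{8}$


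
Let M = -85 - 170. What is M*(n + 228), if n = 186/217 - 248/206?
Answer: -41855190/721 ≈ -58052.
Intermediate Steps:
M = -255
n = -250/721 (n = 186*(1/217) - 248*1/206 = 6/7 - 124/103 = -250/721 ≈ -0.34674)
M*(n + 228) = -255*(-250/721 + 228) = -255*164138/721 = -41855190/721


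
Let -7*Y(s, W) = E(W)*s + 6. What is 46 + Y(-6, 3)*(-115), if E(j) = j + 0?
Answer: -1058/7 ≈ -151.14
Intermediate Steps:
E(j) = j
Y(s, W) = -6/7 - W*s/7 (Y(s, W) = -(W*s + 6)/7 = -(6 + W*s)/7 = -6/7 - W*s/7)
46 + Y(-6, 3)*(-115) = 46 + (-6/7 - ⅐*3*(-6))*(-115) = 46 + (-6/7 + 18/7)*(-115) = 46 + (12/7)*(-115) = 46 - 1380/7 = -1058/7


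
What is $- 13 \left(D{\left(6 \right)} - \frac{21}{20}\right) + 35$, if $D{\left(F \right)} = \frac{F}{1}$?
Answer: $- \frac{587}{20} \approx -29.35$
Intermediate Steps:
$D{\left(F \right)} = F$ ($D{\left(F \right)} = F 1 = F$)
$- 13 \left(D{\left(6 \right)} - \frac{21}{20}\right) + 35 = - 13 \left(6 - \frac{21}{20}\right) + 35 = \left(-13\right) \frac{99}{20} + 35 = - \frac{1287}{20} + 35 = - \frac{587}{20}$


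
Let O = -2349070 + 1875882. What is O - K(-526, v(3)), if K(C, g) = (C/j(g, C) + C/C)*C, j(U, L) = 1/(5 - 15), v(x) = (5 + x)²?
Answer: 2294098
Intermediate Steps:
j(U, L) = -⅒ (j(U, L) = 1/(-10) = -⅒)
O = -473188
K(C, g) = C*(1 - 10*C) (K(C, g) = (C/(-⅒) + C/C)*C = (C*(-10) + 1)*C = (-10*C + 1)*C = (1 - 10*C)*C = C*(1 - 10*C))
O - K(-526, v(3)) = -473188 - (-526)*(1 - 10*(-526)) = -473188 - (-526)*(1 + 5260) = -473188 - (-526)*5261 = -473188 - 1*(-2767286) = -473188 + 2767286 = 2294098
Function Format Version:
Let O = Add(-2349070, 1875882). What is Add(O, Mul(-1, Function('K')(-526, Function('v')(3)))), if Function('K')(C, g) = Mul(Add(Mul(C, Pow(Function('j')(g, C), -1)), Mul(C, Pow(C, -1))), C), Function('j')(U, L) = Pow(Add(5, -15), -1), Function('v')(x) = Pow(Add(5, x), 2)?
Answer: 2294098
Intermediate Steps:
Function('j')(U, L) = Rational(-1, 10) (Function('j')(U, L) = Pow(-10, -1) = Rational(-1, 10))
O = -473188
Function('K')(C, g) = Mul(C, Add(1, Mul(-10, C))) (Function('K')(C, g) = Mul(Add(Mul(C, Pow(Rational(-1, 10), -1)), Mul(C, Pow(C, -1))), C) = Mul(Add(Mul(C, -10), 1), C) = Mul(Add(Mul(-10, C), 1), C) = Mul(Add(1, Mul(-10, C)), C) = Mul(C, Add(1, Mul(-10, C))))
Add(O, Mul(-1, Function('K')(-526, Function('v')(3)))) = Add(-473188, Mul(-1, Mul(-526, Add(1, Mul(-10, -526))))) = Add(-473188, Mul(-1, Mul(-526, Add(1, 5260)))) = Add(-473188, Mul(-1, Mul(-526, 5261))) = Add(-473188, Mul(-1, -2767286)) = Add(-473188, 2767286) = 2294098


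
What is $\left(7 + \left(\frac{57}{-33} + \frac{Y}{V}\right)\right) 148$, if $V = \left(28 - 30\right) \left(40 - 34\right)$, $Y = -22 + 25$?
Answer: $\frac{8177}{11} \approx 743.36$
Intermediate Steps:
$Y = 3$
$V = -12$ ($V = \left(-2\right) 6 = -12$)
$\left(7 + \left(\frac{57}{-33} + \frac{Y}{V}\right)\right) 148 = \left(7 + \left(\frac{57}{-33} + \frac{3}{-12}\right)\right) 148 = \left(7 + \left(57 \left(- \frac{1}{33}\right) + 3 \left(- \frac{1}{12}\right)\right)\right) 148 = \left(7 - \frac{87}{44}\right) 148 = \frac{221}{44} \cdot 148 = \frac{8177}{11}$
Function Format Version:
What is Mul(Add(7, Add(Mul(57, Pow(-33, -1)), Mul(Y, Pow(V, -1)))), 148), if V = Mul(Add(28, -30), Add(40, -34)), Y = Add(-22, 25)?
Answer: Rational(8177, 11) ≈ 743.36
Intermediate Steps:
Y = 3
V = -12 (V = Mul(-2, 6) = -12)
Mul(Add(7, Add(Mul(57, Pow(-33, -1)), Mul(Y, Pow(V, -1)))), 148) = Mul(Add(7, Add(Mul(57, Pow(-33, -1)), Mul(3, Pow(-12, -1)))), 148) = Mul(Add(7, Add(Mul(57, Rational(-1, 33)), Mul(3, Rational(-1, 12)))), 148) = Mul(Add(7, Add(Rational(-19, 11), Rational(-1, 4))), 148) = Mul(Add(7, Rational(-87, 44)), 148) = Mul(Rational(221, 44), 148) = Rational(8177, 11)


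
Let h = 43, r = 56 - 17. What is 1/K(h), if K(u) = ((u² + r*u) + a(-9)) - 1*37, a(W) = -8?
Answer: 1/3481 ≈ 0.00028727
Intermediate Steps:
r = 39
K(u) = -45 + u² + 39*u (K(u) = ((u² + 39*u) - 8) - 1*37 = (-8 + u² + 39*u) - 37 = -45 + u² + 39*u)
1/K(h) = 1/(-45 + 43² + 39*43) = 1/(-45 + 1849 + 1677) = 1/3481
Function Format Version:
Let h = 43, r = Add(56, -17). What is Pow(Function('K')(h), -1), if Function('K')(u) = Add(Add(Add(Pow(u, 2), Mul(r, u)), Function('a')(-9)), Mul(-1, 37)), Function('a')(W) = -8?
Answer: Rational(1, 3481) ≈ 0.00028727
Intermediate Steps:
r = 39
Function('K')(u) = Add(-45, Pow(u, 2), Mul(39, u)) (Function('K')(u) = Add(Add(Add(Pow(u, 2), Mul(39, u)), -8), Mul(-1, 37)) = Add(Add(-8, Pow(u, 2), Mul(39, u)), -37) = Add(-45, Pow(u, 2), Mul(39, u)))
Pow(Function('K')(h), -1) = Pow(Add(-45, Pow(43, 2), Mul(39, 43)), -1) = Pow(Add(-45, 1849, 1677), -1) = Pow(3481, -1) = Rational(1, 3481)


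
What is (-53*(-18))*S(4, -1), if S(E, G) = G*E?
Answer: -3816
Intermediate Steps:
S(E, G) = E*G
(-53*(-18))*S(4, -1) = (-53*(-18))*(4*(-1)) = 954*(-4) = -3816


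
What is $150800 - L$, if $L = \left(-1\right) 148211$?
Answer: $299011$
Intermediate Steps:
$L = -148211$
$150800 - L = 150800 - -148211 = 150800 + 148211 = 299011$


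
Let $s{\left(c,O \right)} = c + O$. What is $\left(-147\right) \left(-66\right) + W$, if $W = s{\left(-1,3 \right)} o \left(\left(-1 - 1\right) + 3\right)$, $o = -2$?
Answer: $9698$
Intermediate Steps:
$s{\left(c,O \right)} = O + c$
$W = -4$ ($W = \left(3 - 1\right) \left(-2\right) \left(\left(-1 - 1\right) + 3\right) = 2 \left(-2\right) \left(-2 + 3\right) = \left(-4\right) 1 = -4$)
$\left(-147\right) \left(-66\right) + W = \left(-147\right) \left(-66\right) - 4 = 9702 - 4 = 9698$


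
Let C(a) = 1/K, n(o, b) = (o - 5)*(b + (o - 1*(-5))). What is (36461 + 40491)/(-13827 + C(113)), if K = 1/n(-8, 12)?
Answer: -9619/1743 ≈ -5.5186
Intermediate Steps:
n(o, b) = (-5 + o)*(5 + b + o) (n(o, b) = (-5 + o)*(b + (o + 5)) = (-5 + o)*(b + (5 + o)) = (-5 + o)*(5 + b + o))
K = -1/117 (K = 1/(-25 + (-8)**2 - 5*12 + 12*(-8)) = 1/(-25 + 64 - 60 - 96) = 1/(-117) = -1/117 ≈ -0.0085470)
C(a) = -117 (C(a) = 1/(-1/117) = -117)
(36461 + 40491)/(-13827 + C(113)) = (36461 + 40491)/(-13827 - 117) = 76952/(-13944) = 76952*(-1/13944) = -9619/1743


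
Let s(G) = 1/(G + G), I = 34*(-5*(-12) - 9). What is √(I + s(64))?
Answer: √443906/16 ≈ 41.641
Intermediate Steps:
I = 1734 (I = 34*(60 - 9) = 34*51 = 1734)
s(G) = 1/(2*G)
√(I + s(64)) = √(1734 + (½)/64) = √(1734 + (½)*(1/64)) = √(1734 + 1/128) = √(221953/128) = √443906/16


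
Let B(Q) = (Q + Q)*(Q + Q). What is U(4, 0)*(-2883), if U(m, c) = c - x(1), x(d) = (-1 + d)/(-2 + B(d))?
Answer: 0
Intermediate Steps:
B(Q) = 4*Q**2 (B(Q) = (2*Q)*(2*Q) = 4*Q**2)
x(d) = (-1 + d)/(-2 + 4*d**2)
U(m, c) = c (U(m, c) = c - (-1 + 1)/(2*(-1 + 2*1**2)) = c - 0/(2*(-1 + 2*1)) = c - 0/(2*(-1 + 2)) = c - 0/(2*1) = c - 0/2 = c - 1*0 = c + 0 = c)
U(4, 0)*(-2883) = 0*(-2883) = 0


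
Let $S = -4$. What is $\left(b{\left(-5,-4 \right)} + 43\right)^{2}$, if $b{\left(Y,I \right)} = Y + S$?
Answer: $1156$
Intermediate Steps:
$b{\left(Y,I \right)} = -4 + Y$ ($b{\left(Y,I \right)} = Y - 4 = -4 + Y$)
$\left(b{\left(-5,-4 \right)} + 43\right)^{2} = \left(\left(-4 - 5\right) + 43\right)^{2} = \left(-9 + 43\right)^{2} = 34^{2} = 1156$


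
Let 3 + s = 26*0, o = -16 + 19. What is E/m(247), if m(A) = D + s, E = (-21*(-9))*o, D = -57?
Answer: -189/20 ≈ -9.4500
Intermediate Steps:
o = 3
s = -3 (s = -3 + 26*0 = -3 + 0 = -3)
E = 567 (E = -21*(-9)*3 = 189*3 = 567)
m(A) = -60 (m(A) = -57 - 3 = -60)
E/m(247) = 567/(-60) = 567*(-1/60) = -189/20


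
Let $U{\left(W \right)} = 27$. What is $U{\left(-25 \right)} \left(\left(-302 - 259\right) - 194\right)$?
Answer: $-20385$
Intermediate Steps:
$U{\left(-25 \right)} \left(\left(-302 - 259\right) - 194\right) = 27 \left(\left(-302 - 259\right) - 194\right) = 27 \left(-561 - 194\right) = 27 \left(-755\right) = -20385$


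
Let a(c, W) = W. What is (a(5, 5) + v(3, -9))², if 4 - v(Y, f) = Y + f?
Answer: 225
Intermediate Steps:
v(Y, f) = 4 - Y - f (v(Y, f) = 4 - (Y + f) = 4 + (-Y - f) = 4 - Y - f)
(a(5, 5) + v(3, -9))² = (5 + (4 - 1*3 - 1*(-9)))² = (5 + (4 - 3 + 9))² = (5 + 10)² = 15² = 225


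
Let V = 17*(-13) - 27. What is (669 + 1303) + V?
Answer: 1724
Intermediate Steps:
V = -248 (V = -221 - 27 = -248)
(669 + 1303) + V = (669 + 1303) - 248 = 1972 - 248 = 1724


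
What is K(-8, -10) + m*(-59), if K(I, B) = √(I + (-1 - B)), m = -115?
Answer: 6786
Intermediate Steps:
K(I, B) = √(-1 + I - B)
K(-8, -10) + m*(-59) = √(-1 - 8 - 1*(-10)) - 115*(-59) = √(-1 - 8 + 10) + 6785 = √1 + 6785 = 1 + 6785 = 6786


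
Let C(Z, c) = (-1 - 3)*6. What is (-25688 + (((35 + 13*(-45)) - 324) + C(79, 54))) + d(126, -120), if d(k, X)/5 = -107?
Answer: -27121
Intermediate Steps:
d(k, X) = -535 (d(k, X) = 5*(-107) = -535)
C(Z, c) = -24 (C(Z, c) = -4*6 = -24)
(-25688 + (((35 + 13*(-45)) - 324) + C(79, 54))) + d(126, -120) = (-25688 + (((35 + 13*(-45)) - 324) - 24)) - 535 = (-25688 + (((35 - 585) - 324) - 24)) - 535 = (-25688 + ((-550 - 324) - 24)) - 535 = (-25688 + (-874 - 24)) - 535 = (-25688 - 898) - 535 = -26586 - 535 = -27121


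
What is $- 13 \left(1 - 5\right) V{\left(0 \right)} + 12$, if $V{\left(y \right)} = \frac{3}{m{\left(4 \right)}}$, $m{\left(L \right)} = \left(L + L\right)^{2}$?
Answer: $\frac{231}{16} \approx 14.438$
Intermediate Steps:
$m{\left(L \right)} = 4 L^{2}$ ($m{\left(L \right)} = \left(2 L\right)^{2} = 4 L^{2}$)
$V{\left(y \right)} = \frac{3}{64}$ ($V{\left(y \right)} = \frac{3}{4 \cdot 4^{2}} = \frac{3}{4 \cdot 16} = \frac{3}{64}$)
$- 13 \left(1 - 5\right) V{\left(0 \right)} + 12 = - 13 \left(1 - 5\right) \frac{3}{64} + 12 = - 13 \left(\left(-4\right) \frac{3}{64}\right) + 12 = \left(-13\right) \left(- \frac{3}{16}\right) + 12 = \frac{39}{16} + 12 = \frac{231}{16}$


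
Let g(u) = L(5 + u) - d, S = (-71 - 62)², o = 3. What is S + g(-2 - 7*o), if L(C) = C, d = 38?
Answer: 17633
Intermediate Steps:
S = 17689 (S = (-133)² = 17689)
g(u) = -33 + u (g(u) = (5 + u) - 1*38 = (5 + u) - 38 = -33 + u)
S + g(-2 - 7*o) = 17689 + (-33 + (-2 - 7*3)) = 17689 + (-33 + (-2 - 21)) = 17689 + (-33 - 23) = 17689 - 56 = 17633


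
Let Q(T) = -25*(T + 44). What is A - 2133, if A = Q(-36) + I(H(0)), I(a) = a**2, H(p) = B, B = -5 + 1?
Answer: -2317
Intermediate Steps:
B = -4
H(p) = -4
Q(T) = -1100 - 25*T (Q(T) = -25*(44 + T) = -1100 - 25*T)
A = -184 (A = (-1100 - 25*(-36)) + (-4)**2 = (-1100 + 900) + 16 = -200 + 16 = -184)
A - 2133 = -184 - 2133 = -2317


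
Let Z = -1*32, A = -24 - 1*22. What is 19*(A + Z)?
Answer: -1482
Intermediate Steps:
A = -46 (A = -24 - 22 = -46)
Z = -32
19*(A + Z) = 19*(-46 - 32) = 19*(-78) = -1482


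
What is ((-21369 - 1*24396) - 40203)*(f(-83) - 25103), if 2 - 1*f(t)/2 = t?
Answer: 2143440144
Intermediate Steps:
f(t) = 4 - 2*t
((-21369 - 1*24396) - 40203)*(f(-83) - 25103) = ((-21369 - 1*24396) - 40203)*((4 - 2*(-83)) - 25103) = ((-21369 - 24396) - 40203)*((4 + 166) - 25103) = (-45765 - 40203)*(170 - 25103) = -85968*(-24933) = 2143440144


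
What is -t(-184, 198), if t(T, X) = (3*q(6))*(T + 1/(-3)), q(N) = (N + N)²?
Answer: 79632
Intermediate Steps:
q(N) = 4*N² (q(N) = (2*N)² = 4*N²)
t(T, X) = -144 + 432*T (t(T, X) = (3*(4*6²))*(T + 1/(-3)) = (3*(4*36))*(T - ⅓) = (3*144)*(-⅓ + T) = 432*(-⅓ + T) = -144 + 432*T)
-t(-184, 198) = -(-144 + 432*(-184)) = -(-144 - 79488) = -1*(-79632) = 79632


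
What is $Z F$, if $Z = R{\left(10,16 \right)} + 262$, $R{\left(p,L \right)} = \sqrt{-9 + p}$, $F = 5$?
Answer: $1315$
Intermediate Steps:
$Z = 263$ ($Z = \sqrt{-9 + 10} + 262 = \sqrt{1} + 262 = 1 + 262 = 263$)
$Z F = 263 \cdot 5 = 1315$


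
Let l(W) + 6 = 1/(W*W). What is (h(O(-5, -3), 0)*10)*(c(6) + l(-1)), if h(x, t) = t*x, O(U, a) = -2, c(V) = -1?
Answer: 0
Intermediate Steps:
l(W) = -6 + W**(-2) (l(W) = -6 + 1/(W*W) = -6 + W**(-2))
(h(O(-5, -3), 0)*10)*(c(6) + l(-1)) = ((0*(-2))*10)*(-1 + (-6 + (-1)**(-2))) = (0*10)*(-1 + (-6 + 1)) = 0*(-1 - 5) = 0*(-6) = 0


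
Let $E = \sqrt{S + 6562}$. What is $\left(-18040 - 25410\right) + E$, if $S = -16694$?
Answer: $-43450 + 2 i \sqrt{2533} \approx -43450.0 + 100.66 i$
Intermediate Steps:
$E = 2 i \sqrt{2533}$ ($E = \sqrt{-16694 + 6562} = \sqrt{-10132} = 2 i \sqrt{2533} \approx 100.66 i$)
$\left(-18040 - 25410\right) + E = \left(-18040 - 25410\right) + 2 i \sqrt{2533} = -43450 + 2 i \sqrt{2533}$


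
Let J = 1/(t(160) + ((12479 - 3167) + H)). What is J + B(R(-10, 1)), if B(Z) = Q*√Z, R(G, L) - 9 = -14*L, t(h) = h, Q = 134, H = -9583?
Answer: -1/111 + 134*I*√5 ≈ -0.009009 + 299.63*I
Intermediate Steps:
R(G, L) = 9 - 14*L
B(Z) = 134*√Z
J = -1/111 (J = 1/(160 + ((12479 - 3167) - 9583)) = 1/(160 + (9312 - 9583)) = 1/(160 - 271) = 1/(-111) = -1/111 ≈ -0.0090090)
J + B(R(-10, 1)) = -1/111 + 134*√(9 - 14*1) = -1/111 + 134*√(9 - 14) = -1/111 + 134*√(-5) = -1/111 + 134*(I*√5) = -1/111 + 134*I*√5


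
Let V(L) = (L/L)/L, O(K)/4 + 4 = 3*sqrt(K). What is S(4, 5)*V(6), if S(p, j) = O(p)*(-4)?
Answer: -16/3 ≈ -5.3333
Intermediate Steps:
O(K) = -16 + 12*sqrt(K) (O(K) = -16 + 4*(3*sqrt(K)) = -16 + 12*sqrt(K))
S(p, j) = 64 - 48*sqrt(p) (S(p, j) = (-16 + 12*sqrt(p))*(-4) = 64 - 48*sqrt(p))
V(L) = 1/L
S(4, 5)*V(6) = (64 - 48*sqrt(4))/6 = (64 - 48*2)*(1/6) = (64 - 96)*(1/6) = -32*1/6 = -16/3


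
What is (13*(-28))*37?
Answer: -13468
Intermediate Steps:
(13*(-28))*37 = -364*37 = -13468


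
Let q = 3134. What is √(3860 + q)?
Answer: √6994 ≈ 83.630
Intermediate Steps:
√(3860 + q) = √(3860 + 3134) = √6994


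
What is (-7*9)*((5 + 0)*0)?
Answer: 0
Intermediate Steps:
(-7*9)*((5 + 0)*0) = -315*0 = -63*0 = 0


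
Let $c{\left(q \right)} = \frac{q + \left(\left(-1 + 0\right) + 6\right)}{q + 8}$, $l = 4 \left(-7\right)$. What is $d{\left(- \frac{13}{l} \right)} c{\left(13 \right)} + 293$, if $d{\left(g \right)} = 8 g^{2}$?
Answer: $\frac{101006}{343} \approx 294.48$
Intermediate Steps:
$l = -28$
$c{\left(q \right)} = \frac{5 + q}{8 + q}$ ($c{\left(q \right)} = \frac{q + \left(-1 + 6\right)}{8 + q} = \frac{q + 5}{8 + q} = \frac{5 + q}{8 + q}$)
$d{\left(- \frac{13}{l} \right)} c{\left(13 \right)} + 293 = 8 \left(- \frac{13}{-28}\right)^{2} \frac{5 + 13}{8 + 13} + 293 = 8 \left(\left(-13\right) \left(- \frac{1}{28}\right)\right)^{2} \cdot \frac{1}{21} \cdot 18 + 293 = 8 \left(\frac{13}{28}\right)^{2} \cdot \frac{1}{21} \cdot 18 + 293 = 8 \cdot \frac{169}{784} \cdot \frac{6}{7} + 293 = \frac{169}{98} \cdot \frac{6}{7} + 293 = \frac{507}{343} + 293 = \frac{101006}{343}$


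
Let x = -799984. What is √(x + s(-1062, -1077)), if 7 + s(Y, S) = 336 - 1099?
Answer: I*√800754 ≈ 894.85*I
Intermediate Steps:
s(Y, S) = -770 (s(Y, S) = -7 + (336 - 1099) = -7 - 763 = -770)
√(x + s(-1062, -1077)) = √(-799984 - 770) = √(-800754) = I*√800754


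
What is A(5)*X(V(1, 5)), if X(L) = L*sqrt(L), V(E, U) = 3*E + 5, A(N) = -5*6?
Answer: -480*sqrt(2) ≈ -678.82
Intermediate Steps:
A(N) = -30
V(E, U) = 5 + 3*E
X(L) = L**(3/2)
A(5)*X(V(1, 5)) = -30*(5 + 3*1)**(3/2) = -30*(5 + 3)**(3/2) = -480*sqrt(2)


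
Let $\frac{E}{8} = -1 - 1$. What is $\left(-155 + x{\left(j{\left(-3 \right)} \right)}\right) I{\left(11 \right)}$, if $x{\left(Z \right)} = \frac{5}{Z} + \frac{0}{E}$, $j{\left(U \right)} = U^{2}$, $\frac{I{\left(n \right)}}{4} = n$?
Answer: $- \frac{61160}{9} \approx -6795.6$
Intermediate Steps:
$E = -16$ ($E = 8 \left(-1 - 1\right) = 8 \left(-2\right) = -16$)
$I{\left(n \right)} = 4 n$
$x{\left(Z \right)} = \frac{5}{Z}$ ($x{\left(Z \right)} = \frac{5}{Z} + \frac{0}{-16} = \frac{5}{Z} + 0 \left(- \frac{1}{16}\right) = \frac{5}{Z} + 0 = \frac{5}{Z}$)
$\left(-155 + x{\left(j{\left(-3 \right)} \right)}\right) I{\left(11 \right)} = \left(-155 + \frac{5}{\left(-3\right)^{2}}\right) 4 \cdot 11 = \left(-155 + \frac{5}{9}\right) 44 = \left(- \frac{1390}{9}\right) 44 = - \frac{61160}{9}$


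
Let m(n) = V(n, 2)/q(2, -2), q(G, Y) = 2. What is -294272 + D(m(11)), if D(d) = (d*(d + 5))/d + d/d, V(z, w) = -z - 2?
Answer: -588545/2 ≈ -2.9427e+5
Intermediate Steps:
V(z, w) = -2 - z
m(n) = -1 - n/2 (m(n) = (-2 - n)/2 = (-2 - n)*(1/2) = -1 - n/2)
D(d) = 6 + d (D(d) = (d*(5 + d))/d + 1 = (5 + d) + 1 = 6 + d)
-294272 + D(m(11)) = -294272 + (6 + (-1 - 1/2*11)) = -294272 + (6 + (-1 - 11/2)) = -294272 + (6 - 13/2) = -294272 - 1/2 = -588545/2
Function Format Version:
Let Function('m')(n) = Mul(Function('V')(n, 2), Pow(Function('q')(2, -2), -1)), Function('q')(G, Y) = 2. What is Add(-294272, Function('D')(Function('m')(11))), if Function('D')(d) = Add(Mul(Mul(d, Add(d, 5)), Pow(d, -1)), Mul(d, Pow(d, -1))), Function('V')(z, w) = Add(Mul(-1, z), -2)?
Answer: Rational(-588545, 2) ≈ -2.9427e+5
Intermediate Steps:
Function('V')(z, w) = Add(-2, Mul(-1, z))
Function('m')(n) = Add(-1, Mul(Rational(-1, 2), n)) (Function('m')(n) = Mul(Add(-2, Mul(-1, n)), Pow(2, -1)) = Mul(Add(-2, Mul(-1, n)), Rational(1, 2)) = Add(-1, Mul(Rational(-1, 2), n)))
Function('D')(d) = Add(6, d) (Function('D')(d) = Add(Mul(Mul(d, Add(5, d)), Pow(d, -1)), 1) = Add(Add(5, d), 1) = Add(6, d))
Add(-294272, Function('D')(Function('m')(11))) = Add(-294272, Add(6, Add(-1, Mul(Rational(-1, 2), 11)))) = Add(-294272, Add(6, Add(-1, Rational(-11, 2)))) = Add(-294272, Add(6, Rational(-13, 2))) = Add(-294272, Rational(-1, 2)) = Rational(-588545, 2)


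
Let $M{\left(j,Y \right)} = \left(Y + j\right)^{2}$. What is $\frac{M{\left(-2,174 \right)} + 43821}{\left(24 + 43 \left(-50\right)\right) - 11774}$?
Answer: $- \frac{14681}{2780} \approx -5.2809$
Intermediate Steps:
$\frac{M{\left(-2,174 \right)} + 43821}{\left(24 + 43 \left(-50\right)\right) - 11774} = \frac{\left(174 - 2\right)^{2} + 43821}{\left(24 + 43 \left(-50\right)\right) - 11774} = \frac{172^{2} + 43821}{\left(24 - 2150\right) - 11774} = \frac{29584 + 43821}{-2126 - 11774} = \frac{73405}{-13900} = 73405 \left(- \frac{1}{13900}\right) = - \frac{14681}{2780}$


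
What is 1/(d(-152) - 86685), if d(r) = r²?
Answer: -1/63581 ≈ -1.5728e-5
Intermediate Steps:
1/(d(-152) - 86685) = 1/((-152)² - 86685) = 1/(23104 - 86685) = 1/(-63581) = -1/63581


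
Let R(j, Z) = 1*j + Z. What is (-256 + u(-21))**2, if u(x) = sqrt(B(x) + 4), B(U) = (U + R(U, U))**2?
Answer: (256 - sqrt(3973))**2 ≈ 37237.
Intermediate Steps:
R(j, Z) = Z + j (R(j, Z) = j + Z = Z + j)
B(U) = 9*U**2 (B(U) = (U + (U + U))**2 = (U + 2*U)**2 = (3*U)**2 = 9*U**2)
u(x) = sqrt(4 + 9*x**2) (u(x) = sqrt(9*x**2 + 4) = sqrt(4 + 9*x**2))
(-256 + u(-21))**2 = (-256 + sqrt(4 + 9*(-21)**2))**2 = (-256 + sqrt(4 + 9*441))**2 = (-256 + sqrt(4 + 3969))**2 = (-256 + sqrt(3973))**2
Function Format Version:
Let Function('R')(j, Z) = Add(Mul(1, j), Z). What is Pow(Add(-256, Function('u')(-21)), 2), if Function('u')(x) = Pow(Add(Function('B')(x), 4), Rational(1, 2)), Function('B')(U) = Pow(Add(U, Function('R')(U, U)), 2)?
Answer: Pow(Add(256, Mul(-1, Pow(3973, Rational(1, 2)))), 2) ≈ 37237.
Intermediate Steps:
Function('R')(j, Z) = Add(Z, j) (Function('R')(j, Z) = Add(j, Z) = Add(Z, j))
Function('B')(U) = Mul(9, Pow(U, 2)) (Function('B')(U) = Pow(Add(U, Add(U, U)), 2) = Pow(Add(U, Mul(2, U)), 2) = Pow(Mul(3, U), 2) = Mul(9, Pow(U, 2)))
Function('u')(x) = Pow(Add(4, Mul(9, Pow(x, 2))), Rational(1, 2)) (Function('u')(x) = Pow(Add(Mul(9, Pow(x, 2)), 4), Rational(1, 2)) = Pow(Add(4, Mul(9, Pow(x, 2))), Rational(1, 2)))
Pow(Add(-256, Function('u')(-21)), 2) = Pow(Add(-256, Pow(Add(4, Mul(9, Pow(-21, 2))), Rational(1, 2))), 2) = Pow(Add(-256, Pow(Add(4, Mul(9, 441)), Rational(1, 2))), 2) = Pow(Add(-256, Pow(Add(4, 3969), Rational(1, 2))), 2) = Pow(Add(-256, Pow(3973, Rational(1, 2))), 2)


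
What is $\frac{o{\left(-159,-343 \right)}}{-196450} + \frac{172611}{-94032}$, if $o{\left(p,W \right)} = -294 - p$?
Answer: $- \frac{376630407}{205250960} \approx -1.835$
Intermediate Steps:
$\frac{o{\left(-159,-343 \right)}}{-196450} + \frac{172611}{-94032} = \frac{-294 - -159}{-196450} + \frac{172611}{-94032} = \left(-294 + 159\right) \left(- \frac{1}{196450}\right) + 172611 \left(- \frac{1}{94032}\right) = \left(-135\right) \left(- \frac{1}{196450}\right) - \frac{19179}{10448} = \frac{27}{39290} - \frac{19179}{10448} = - \frac{376630407}{205250960}$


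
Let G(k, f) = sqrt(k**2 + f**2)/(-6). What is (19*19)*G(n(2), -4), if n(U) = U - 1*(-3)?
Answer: -361*sqrt(41)/6 ≈ -385.25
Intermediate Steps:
n(U) = 3 + U (n(U) = U + 3 = 3 + U)
G(k, f) = -sqrt(f**2 + k**2)/6 (G(k, f) = sqrt(f**2 + k**2)*(-1/6) = -sqrt(f**2 + k**2)/6)
(19*19)*G(n(2), -4) = (19*19)*(-sqrt((-4)**2 + (3 + 2)**2)/6) = 361*(-sqrt(16 + 5**2)/6) = 361*(-sqrt(16 + 25)/6) = 361*(-sqrt(41)/6) = -361*sqrt(41)/6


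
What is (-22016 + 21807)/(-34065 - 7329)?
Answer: 209/41394 ≈ 0.0050490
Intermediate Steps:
(-22016 + 21807)/(-34065 - 7329) = -209/(-41394) = -209*(-1/41394) = 209/41394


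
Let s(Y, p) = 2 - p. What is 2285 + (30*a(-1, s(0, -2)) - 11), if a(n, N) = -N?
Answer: 2154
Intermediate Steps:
2285 + (30*a(-1, s(0, -2)) - 11) = 2285 + (30*(-(2 - 1*(-2))) - 11) = 2285 + (30*(-(2 + 2)) - 11) = 2285 + (30*(-1*4) - 11) = 2285 + (30*(-4) - 11) = 2285 + (-120 - 11) = 2285 - 131 = 2154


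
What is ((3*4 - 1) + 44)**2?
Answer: 3025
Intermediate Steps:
((3*4 - 1) + 44)**2 = ((12 - 1) + 44)**2 = (11 + 44)**2 = 55**2 = 3025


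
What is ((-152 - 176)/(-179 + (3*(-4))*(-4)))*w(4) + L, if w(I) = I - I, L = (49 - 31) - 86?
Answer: -68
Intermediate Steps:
L = -68 (L = 18 - 86 = -68)
w(I) = 0
((-152 - 176)/(-179 + (3*(-4))*(-4)))*w(4) + L = ((-152 - 176)/(-179 + (3*(-4))*(-4)))*0 - 68 = -328/(-179 - 12*(-4))*0 - 68 = -328/(-179 + 48)*0 - 68 = -328/(-131)*0 - 68 = -328*(-1/131)*0 - 68 = (328/131)*0 - 68 = 0 - 68 = -68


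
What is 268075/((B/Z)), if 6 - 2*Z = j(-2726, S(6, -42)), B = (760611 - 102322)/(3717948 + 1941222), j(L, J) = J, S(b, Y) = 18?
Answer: -9102491986500/658289 ≈ -1.3828e+7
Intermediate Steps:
B = 658289/5659170 ≈ 0.11632
Z = -6 (Z = 3 - ½*18 = 3 - 9 = -6)
268075/((B/Z)) = 268075/(((658289/5659170)/(-6))) = 268075/(((658289/5659170)*(-⅙))) = 268075/(-658289/33955020) = 268075*(-33955020/658289) = -9102491986500/658289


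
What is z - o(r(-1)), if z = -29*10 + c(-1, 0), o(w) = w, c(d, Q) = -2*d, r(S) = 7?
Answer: -295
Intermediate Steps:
z = -288 (z = -29*10 - 2*(-1) = -290 + 2 = -288)
z - o(r(-1)) = -288 - 1*7 = -288 - 7 = -295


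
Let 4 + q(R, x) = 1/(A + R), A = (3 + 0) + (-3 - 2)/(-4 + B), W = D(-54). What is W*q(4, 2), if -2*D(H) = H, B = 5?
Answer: -189/2 ≈ -94.500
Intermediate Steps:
D(H) = -H/2
W = 27 (W = -½*(-54) = 27)
A = -2 (A = (3 + 0) + (-3 - 2)/(-4 + 5) = 3 - 5/1 = 3 - 5*1 = 3 - 5 = -2)
q(R, x) = -4 + 1/(-2 + R)
W*q(4, 2) = 27*((9 - 4*4)/(-2 + 4)) = 27*((9 - 16)/2) = 27*((½)*(-7)) = 27*(-7/2) = -189/2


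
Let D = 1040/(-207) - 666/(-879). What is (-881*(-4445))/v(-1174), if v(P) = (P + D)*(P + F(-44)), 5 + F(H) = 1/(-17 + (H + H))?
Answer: 4987752951195/1769367699968 ≈ 2.8189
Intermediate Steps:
D = -258766/60651 (D = 1040*(-1/207) - 666*(-1/879) = -1040/207 + 222/293 = -258766/60651 ≈ -4.2665)
F(H) = -5 + 1/(-17 + 2*H) (F(H) = -5 + 1/(-17 + (H + H)) = -5 + 1/(-17 + 2*H))
v(P) = (-258766/60651 + P)*(-526/105 + P) (v(P) = (P - 258766/60651)*(P + 2*(43 - 5*(-44))/(-17 + 2*(-44))) = (-258766/60651 + P)*(P + 2*(43 + 220)/(-17 - 88)) = (-258766/60651 + P)*(P + 2*263/(-105)) = (-258766/60651 + P)*(P + 2*(-1/105)*263) = (-258766/60651 + P)*(P - 526/105) = (-258766/60651 + P)*(-526/105 + P))
(-881*(-4445))/v(-1174) = (-881*(-4445))/(136110916/6368355 + (-1174)² - 19690952/2122785*(-1174)) = 3916045/(136110916/6368355 + 1378276 + 23117177648/2122785) = 3916045/(1769367699968/1273671) = 3916045*(1273671/1769367699968) = 4987752951195/1769367699968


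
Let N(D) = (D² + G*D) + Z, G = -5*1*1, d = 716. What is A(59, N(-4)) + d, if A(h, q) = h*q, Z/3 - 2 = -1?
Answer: 3017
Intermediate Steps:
Z = 3 (Z = 6 + 3*(-1) = 6 - 3 = 3)
G = -5 (G = -5*1 = -5)
N(D) = 3 + D² - 5*D (N(D) = (D² - 5*D) + 3 = 3 + D² - 5*D)
A(59, N(-4)) + d = 59*(3 + (-4)² - 5*(-4)) + 716 = 59*(3 + 16 + 20) + 716 = 59*39 + 716 = 2301 + 716 = 3017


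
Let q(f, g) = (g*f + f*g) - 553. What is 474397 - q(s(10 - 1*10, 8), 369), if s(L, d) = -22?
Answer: 491186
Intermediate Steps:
q(f, g) = -553 + 2*f*g (q(f, g) = (f*g + f*g) - 553 = 2*f*g - 553 = -553 + 2*f*g)
474397 - q(s(10 - 1*10, 8), 369) = 474397 - (-553 + 2*(-22)*369) = 474397 - (-553 - 16236) = 474397 - 1*(-16789) = 474397 + 16789 = 491186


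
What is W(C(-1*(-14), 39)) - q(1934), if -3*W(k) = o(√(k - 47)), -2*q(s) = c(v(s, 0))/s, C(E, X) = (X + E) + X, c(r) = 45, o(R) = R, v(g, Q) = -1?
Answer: 45/3868 - √5 ≈ -2.2244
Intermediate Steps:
C(E, X) = E + 2*X (C(E, X) = (E + X) + X = E + 2*X)
q(s) = -45/(2*s)
W(k) = -√(-47 + k)/3 (W(k) = -√(k - 47)/3 = -√(-47 + k)/3)
W(C(-1*(-14), 39)) - q(1934) = -√(-47 + (-1*(-14) + 2*39))/3 - (-45)/(2*1934) = -√(-47 + (14 + 78))/3 - (-45)/(2*1934) = -√(-47 + 92)/3 - 1*(-45/3868) = -√5 + 45/3868 = 45/3868 - √5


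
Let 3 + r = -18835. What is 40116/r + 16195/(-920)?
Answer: -34198813/1733096 ≈ -19.733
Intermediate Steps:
r = -18838 (r = -3 - 18835 = -18838)
40116/r + 16195/(-920) = 40116/(-18838) + 16195/(-920) = 40116*(-1/18838) + 16195*(-1/920) = -20058/9419 - 3239/184 = -34198813/1733096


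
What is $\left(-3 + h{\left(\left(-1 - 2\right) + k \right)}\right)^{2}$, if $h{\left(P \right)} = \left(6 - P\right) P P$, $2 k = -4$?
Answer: $73984$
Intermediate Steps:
$k = -2$ ($k = \frac{1}{2} \left(-4\right) = -2$)
$h{\left(P \right)} = P^{2} \left(6 - P\right)$ ($h{\left(P \right)} = P \left(6 - P\right) P = P^{2} \left(6 - P\right)$)
$\left(-3 + h{\left(\left(-1 - 2\right) + k \right)}\right)^{2} = \left(-3 + \left(\left(-1 - 2\right) - 2\right)^{2} \left(6 - \left(\left(-1 - 2\right) - 2\right)\right)\right)^{2} = \left(-3 + \left(-3 - 2\right)^{2} \left(6 - \left(-3 - 2\right)\right)\right)^{2} = \left(-3 + \left(-5\right)^{2} \left(6 - -5\right)\right)^{2} = \left(-3 + 25 \left(6 + 5\right)\right)^{2} = \left(-3 + 25 \cdot 11\right)^{2} = \left(-3 + 275\right)^{2} = 272^{2} = 73984$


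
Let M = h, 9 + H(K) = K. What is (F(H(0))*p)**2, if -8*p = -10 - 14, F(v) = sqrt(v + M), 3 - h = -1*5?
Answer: -9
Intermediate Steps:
H(K) = -9 + K
h = 8 (h = 3 - (-1)*5 = 3 - 1*(-5) = 3 + 5 = 8)
M = 8
F(v) = sqrt(8 + v) (F(v) = sqrt(v + 8) = sqrt(8 + v))
p = 3 (p = -(-10 - 14)/8 = -1/8*(-24) = 3)
(F(H(0))*p)**2 = (sqrt(8 + (-9 + 0))*3)**2 = (sqrt(8 - 9)*3)**2 = (sqrt(-1)*3)**2 = (I*3)**2 = (3*I)**2 = -9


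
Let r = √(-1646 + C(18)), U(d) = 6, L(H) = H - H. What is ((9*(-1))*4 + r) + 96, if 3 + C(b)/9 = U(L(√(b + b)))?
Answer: 60 + I*√1619 ≈ 60.0 + 40.237*I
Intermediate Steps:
L(H) = 0
C(b) = 27 (C(b) = -27 + 9*6 = -27 + 54 = 27)
r = I*√1619 (r = √(-1646 + 27) = √(-1619) = I*√1619 ≈ 40.237*I)
((9*(-1))*4 + r) + 96 = ((9*(-1))*4 + I*√1619) + 96 = (-9*4 + I*√1619) + 96 = (-36 + I*√1619) + 96 = 60 + I*√1619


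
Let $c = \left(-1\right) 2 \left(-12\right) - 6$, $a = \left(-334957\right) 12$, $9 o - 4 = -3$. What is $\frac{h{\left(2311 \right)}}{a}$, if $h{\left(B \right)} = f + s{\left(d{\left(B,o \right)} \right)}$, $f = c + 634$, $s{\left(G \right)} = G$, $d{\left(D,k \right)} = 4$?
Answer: $- \frac{164}{1004871} \approx -0.0001632$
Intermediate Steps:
$o = \frac{1}{9}$ ($o = \frac{4}{9} + \frac{1}{9} \left(-3\right) = \frac{4}{9} - \frac{1}{3} = \frac{1}{9} \approx 0.11111$)
$a = -4019484$
$c = 18$ ($c = \left(-2\right) \left(-12\right) - 6 = 24 - 6 = 18$)
$f = 652$ ($f = 18 + 634 = 652$)
$h{\left(B \right)} = 656$ ($h{\left(B \right)} = 652 + 4 = 656$)
$\frac{h{\left(2311 \right)}}{a} = \frac{656}{-4019484} = 656 \left(- \frac{1}{4019484}\right) = - \frac{164}{1004871}$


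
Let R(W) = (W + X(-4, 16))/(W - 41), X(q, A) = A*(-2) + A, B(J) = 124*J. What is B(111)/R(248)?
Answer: 712287/58 ≈ 12281.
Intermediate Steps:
X(q, A) = -A (X(q, A) = -2*A + A = -A)
R(W) = (-16 + W)/(-41 + W) (R(W) = (W - 1*16)/(W - 41) = (W - 16)/(-41 + W) = (-16 + W)/(-41 + W))
B(111)/R(248) = (124*111)/(((-16 + 248)/(-41 + 248))) = 13764/((232/207)) = 13764/(((1/207)*232)) = 13764/(232/207) = 13764*(207/232) = 712287/58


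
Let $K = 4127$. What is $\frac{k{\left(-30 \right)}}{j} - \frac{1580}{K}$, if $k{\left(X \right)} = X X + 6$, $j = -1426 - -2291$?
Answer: $\frac{2372362}{3569855} \approx 0.66455$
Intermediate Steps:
$j = 865$ ($j = -1426 + 2291 = 865$)
$k{\left(X \right)} = 6 + X^{2}$ ($k{\left(X \right)} = X^{2} + 6 = 6 + X^{2}$)
$\frac{k{\left(-30 \right)}}{j} - \frac{1580}{K} = \frac{6 + \left(-30\right)^{2}}{865} - \frac{1580}{4127} = \left(6 + 900\right) \frac{1}{865} - \frac{1580}{4127} = 906 \cdot \frac{1}{865} - \frac{1580}{4127} = \frac{906}{865} - \frac{1580}{4127} = \frac{2372362}{3569855}$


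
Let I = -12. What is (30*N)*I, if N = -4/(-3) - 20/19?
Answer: -1920/19 ≈ -101.05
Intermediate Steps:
N = 16/57 (N = -4*(-⅓) - 20*1/19 = 4/3 - 20/19 = 16/57 ≈ 0.28070)
(30*N)*I = (30*(16/57))*(-12) = (160/19)*(-12) = -1920/19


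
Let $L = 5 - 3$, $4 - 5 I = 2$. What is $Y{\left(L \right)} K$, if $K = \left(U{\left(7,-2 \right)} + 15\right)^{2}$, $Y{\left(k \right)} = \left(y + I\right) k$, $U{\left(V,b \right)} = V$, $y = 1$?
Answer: $\frac{6776}{5} \approx 1355.2$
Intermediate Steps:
$I = \frac{2}{5}$ ($I = \frac{4}{5} - \frac{2}{5} = \frac{2}{5} \approx 0.4$)
$L = 2$ ($L = 5 - 3 = 2$)
$Y{\left(k \right)} = \frac{7 k}{5}$ ($Y{\left(k \right)} = \left(1 + \frac{2}{5}\right) k = \frac{7 k}{5}$)
$K = 484$ ($K = \left(7 + 15\right)^{2} = 22^{2} = 484$)
$Y{\left(L \right)} K = \frac{7}{5} \cdot 2 \cdot 484 = \frac{14}{5} \cdot 484 = \frac{6776}{5}$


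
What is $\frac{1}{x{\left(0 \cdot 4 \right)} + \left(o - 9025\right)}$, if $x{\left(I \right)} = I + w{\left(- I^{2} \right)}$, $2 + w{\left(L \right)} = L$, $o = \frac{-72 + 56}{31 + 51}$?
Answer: $- \frac{41}{370115} \approx -0.00011078$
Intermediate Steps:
$o = - \frac{8}{41}$ ($o = - \frac{16}{82} = \left(-16\right) \frac{1}{82} = - \frac{8}{41} \approx -0.19512$)
$w{\left(L \right)} = -2 + L$
$x{\left(I \right)} = -2 + I - I^{2}$ ($x{\left(I \right)} = I - \left(2 + I^{2}\right) = -2 + I - I^{2}$)
$\frac{1}{x{\left(0 \cdot 4 \right)} + \left(o - 9025\right)} = \frac{1}{\left(-2 + 0 \cdot 4 - \left(0 \cdot 4\right)^{2}\right) - \frac{370033}{41}} = \frac{1}{\left(-2 + 0 - 0^{2}\right) - \frac{370033}{41}} = \frac{1}{\left(-2 + 0 - 0\right) - \frac{370033}{41}} = \frac{1}{\left(-2 + 0 + 0\right) - \frac{370033}{41}} = \frac{1}{-2 - \frac{370033}{41}} = \frac{1}{- \frac{370115}{41}} = - \frac{41}{370115}$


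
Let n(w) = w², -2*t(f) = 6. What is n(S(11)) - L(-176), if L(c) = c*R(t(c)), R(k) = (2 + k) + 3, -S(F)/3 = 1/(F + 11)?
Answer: 170377/484 ≈ 352.02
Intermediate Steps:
t(f) = -3 (t(f) = -½*6 = -3)
S(F) = -3/(11 + F) (S(F) = -3/(F + 11) = -3/(11 + F))
R(k) = 5 + k
L(c) = 2*c (L(c) = c*(5 - 3) = c*2 = 2*c)
n(S(11)) - L(-176) = (-3/(11 + 11))² - 2*(-176) = (-3/22)² - 1*(-352) = (-3*1/22)² + 352 = (-3/22)² + 352 = 9/484 + 352 = 170377/484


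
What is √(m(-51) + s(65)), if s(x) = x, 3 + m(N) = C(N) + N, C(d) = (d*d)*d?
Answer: 4*I*√8290 ≈ 364.2*I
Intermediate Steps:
C(d) = d³ (C(d) = d²*d = d³)
m(N) = -3 + N + N³ (m(N) = -3 + (N³ + N) = -3 + (N + N³) = -3 + N + N³)
√(m(-51) + s(65)) = √((-3 - 51 + (-51)³) + 65) = √((-3 - 51 - 132651) + 65) = √(-132705 + 65) = √(-132640) = 4*I*√8290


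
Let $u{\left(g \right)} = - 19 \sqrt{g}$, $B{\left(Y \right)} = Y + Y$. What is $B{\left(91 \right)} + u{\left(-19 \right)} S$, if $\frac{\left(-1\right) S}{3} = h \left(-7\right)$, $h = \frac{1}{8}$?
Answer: $182 - \frac{399 i \sqrt{19}}{8} \approx 182.0 - 217.4 i$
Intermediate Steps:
$B{\left(Y \right)} = 2 Y$
$h = \frac{1}{8} \approx 0.125$
$S = \frac{21}{8}$ ($S = - 3 \cdot \frac{1}{8} \left(-7\right) = \left(-3\right) \left(- \frac{7}{8}\right) = \frac{21}{8} \approx 2.625$)
$B{\left(91 \right)} + u{\left(-19 \right)} S = 2 \cdot 91 + - 19 \sqrt{-19} \cdot \frac{21}{8} = 182 + - 19 i \sqrt{19} \cdot \frac{21}{8} = 182 - \frac{399 i \sqrt{19}}{8}$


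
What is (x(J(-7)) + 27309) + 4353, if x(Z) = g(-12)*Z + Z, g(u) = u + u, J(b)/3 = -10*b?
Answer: 26832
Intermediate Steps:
J(b) = -30*b (J(b) = 3*(-10*b) = -30*b)
g(u) = 2*u
x(Z) = -23*Z (x(Z) = (2*(-12))*Z + Z = -24*Z + Z = -23*Z)
(x(J(-7)) + 27309) + 4353 = (-(-690)*(-7) + 27309) + 4353 = (-23*210 + 27309) + 4353 = (-4830 + 27309) + 4353 = 22479 + 4353 = 26832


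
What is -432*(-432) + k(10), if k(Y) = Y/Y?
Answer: 186625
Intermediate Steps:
k(Y) = 1
-432*(-432) + k(10) = -432*(-432) + 1 = 186624 + 1 = 186625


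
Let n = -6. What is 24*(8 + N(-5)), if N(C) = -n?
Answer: 336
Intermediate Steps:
N(C) = 6 (N(C) = -1*(-6) = 6)
24*(8 + N(-5)) = 24*(8 + 6) = 24*14 = 336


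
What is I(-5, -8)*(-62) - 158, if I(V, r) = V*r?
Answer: -2638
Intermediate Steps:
I(-5, -8)*(-62) - 158 = -5*(-8)*(-62) - 158 = 40*(-62) - 158 = -2480 - 158 = -2638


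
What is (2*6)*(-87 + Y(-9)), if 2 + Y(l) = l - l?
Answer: -1068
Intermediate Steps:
Y(l) = -2 (Y(l) = -2 + (l - l) = -2 + 0 = -2)
(2*6)*(-87 + Y(-9)) = (2*6)*(-87 - 2) = 12*(-89) = -1068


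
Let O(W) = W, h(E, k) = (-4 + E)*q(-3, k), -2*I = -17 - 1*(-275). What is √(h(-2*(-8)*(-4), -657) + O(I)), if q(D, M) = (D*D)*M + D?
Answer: √402159 ≈ 634.16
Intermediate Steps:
q(D, M) = D + M*D² (q(D, M) = D²*M + D = M*D² + D = D + M*D²)
I = -129 (I = -(-17 - 1*(-275))/2 = -(-17 + 275)/2 = -½*258 = -129)
h(E, k) = (-4 + E)*(-3 + 9*k) (h(E, k) = (-4 + E)*(-3*(1 - 3*k)) = (-4 + E)*(-3 + 9*k))
√(h(-2*(-8)*(-4), -657) + O(I)) = √(3*(-1 + 3*(-657))*(-4 - 2*(-8)*(-4)) - 129) = √(3*(-1 - 1971)*(-4 + 16*(-4)) - 129) = √(3*(-1972)*(-4 - 64) - 129) = √(3*(-1972)*(-68) - 129) = √(402288 - 129) = √402159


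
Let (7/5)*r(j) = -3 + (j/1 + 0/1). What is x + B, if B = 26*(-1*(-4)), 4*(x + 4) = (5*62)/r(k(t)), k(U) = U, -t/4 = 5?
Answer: 4383/46 ≈ 95.283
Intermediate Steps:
t = -20 (t = -4*5 = -20)
r(j) = -15/7 + 5*j/7 (r(j) = 5*(-3 + (j/1 + 0/1))/7 = 5*(-3 + (j*1 + 0*1))/7 = 5*(-3 + (j + 0))/7 = 5*(-3 + j)/7 = -15/7 + 5*j/7)
x = -401/46 (x = -4 + ((5*62)/(-15/7 + (5/7)*(-20)))/4 = -4 + (310/(-15/7 - 100/7))/4 = -4 + (310/(-115/7))/4 = -4 + (310*(-7/115))/4 = -4 + (¼)*(-434/23) = -4 - 217/46 = -401/46 ≈ -8.7174)
B = 104 (B = 26*4 = 104)
x + B = -401/46 + 104 = 4383/46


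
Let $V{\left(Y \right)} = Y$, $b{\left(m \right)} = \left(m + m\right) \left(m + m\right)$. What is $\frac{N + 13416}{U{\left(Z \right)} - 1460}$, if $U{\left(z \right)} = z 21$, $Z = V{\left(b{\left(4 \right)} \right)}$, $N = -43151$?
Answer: $\frac{29735}{116} \approx 256.34$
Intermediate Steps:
$b{\left(m \right)} = 4 m^{2}$ ($b{\left(m \right)} = 2 m 2 m = 4 m^{2}$)
$Z = 64$ ($Z = 4 \cdot 4^{2} = 4 \cdot 16 = 64$)
$U{\left(z \right)} = 21 z$
$\frac{N + 13416}{U{\left(Z \right)} - 1460} = \frac{-43151 + 13416}{21 \cdot 64 - 1460} = - \frac{29735}{1344 - 1460} = - \frac{29735}{-116} = \left(-29735\right) \left(- \frac{1}{116}\right) = \frac{29735}{116}$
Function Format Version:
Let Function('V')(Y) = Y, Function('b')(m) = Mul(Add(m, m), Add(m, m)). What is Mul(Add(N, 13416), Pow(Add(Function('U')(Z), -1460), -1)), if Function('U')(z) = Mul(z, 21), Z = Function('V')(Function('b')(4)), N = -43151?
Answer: Rational(29735, 116) ≈ 256.34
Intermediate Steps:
Function('b')(m) = Mul(4, Pow(m, 2)) (Function('b')(m) = Mul(Mul(2, m), Mul(2, m)) = Mul(4, Pow(m, 2)))
Z = 64 (Z = Mul(4, Pow(4, 2)) = Mul(4, 16) = 64)
Function('U')(z) = Mul(21, z)
Mul(Add(N, 13416), Pow(Add(Function('U')(Z), -1460), -1)) = Mul(Add(-43151, 13416), Pow(Add(Mul(21, 64), -1460), -1)) = Mul(-29735, Pow(Add(1344, -1460), -1)) = Mul(-29735, Pow(-116, -1)) = Mul(-29735, Rational(-1, 116)) = Rational(29735, 116)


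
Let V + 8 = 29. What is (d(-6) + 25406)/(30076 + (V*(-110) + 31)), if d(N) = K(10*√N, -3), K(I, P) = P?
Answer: 191/209 ≈ 0.91388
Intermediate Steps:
d(N) = -3
V = 21 (V = -8 + 29 = 21)
(d(-6) + 25406)/(30076 + (V*(-110) + 31)) = (-3 + 25406)/(30076 + (21*(-110) + 31)) = 25403/(30076 + (-2310 + 31)) = 25403/(30076 - 2279) = 25403/27797 = 25403*(1/27797) = 191/209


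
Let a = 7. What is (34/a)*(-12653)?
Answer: -430202/7 ≈ -61457.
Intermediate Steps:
(34/a)*(-12653) = (34/7)*(-12653) = -430202/7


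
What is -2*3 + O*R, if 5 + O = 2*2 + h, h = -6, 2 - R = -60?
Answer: -440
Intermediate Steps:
R = 62 (R = 2 - 1*(-60) = 2 + 60 = 62)
O = -7 (O = -5 + (2*2 - 6) = -5 + (4 - 6) = -5 - 2 = -7)
-2*3 + O*R = -2*3 - 7*62 = -6 - 434 = -440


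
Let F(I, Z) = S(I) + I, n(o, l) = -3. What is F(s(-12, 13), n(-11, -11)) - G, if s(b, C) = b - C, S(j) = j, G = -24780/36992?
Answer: -456205/9248 ≈ -49.330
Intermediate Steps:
G = -6195/9248 (G = -24780*1/36992 = -6195/9248 ≈ -0.66987)
F(I, Z) = 2*I (F(I, Z) = I + I = 2*I)
F(s(-12, 13), n(-11, -11)) - G = 2*(-12 - 1*13) - 1*(-6195/9248) = 2*(-12 - 13) + 6195/9248 = 2*(-25) + 6195/9248 = -50 + 6195/9248 = -456205/9248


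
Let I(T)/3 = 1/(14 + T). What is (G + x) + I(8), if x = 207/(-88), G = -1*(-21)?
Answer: 1653/88 ≈ 18.784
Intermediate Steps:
I(T) = 3/(14 + T)
G = 21
x = -207/88 (x = 207*(-1/88) = -207/88 ≈ -2.3523)
(G + x) + I(8) = (21 - 207/88) + 3/(14 + 8) = 1641/88 + 3/22 = 1653/88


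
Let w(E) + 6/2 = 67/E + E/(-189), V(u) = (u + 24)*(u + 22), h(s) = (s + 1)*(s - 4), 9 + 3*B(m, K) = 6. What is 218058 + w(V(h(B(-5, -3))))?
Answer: 2417764271/11088 ≈ 2.1805e+5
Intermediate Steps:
B(m, K) = -1 (B(m, K) = -3 + (⅓)*6 = -3 + 2 = -1)
h(s) = (1 + s)*(-4 + s)
V(u) = (22 + u)*(24 + u) (V(u) = (24 + u)*(22 + u) = (22 + u)*(24 + u))
w(E) = -3 + 67/E - E/189 (w(E) = -3 + (67/E + E/(-189)) = -3 + (67/E + E*(-1/189)) = -3 + (67/E - E/189) = -3 + 67/E - E/189)
218058 + w(V(h(B(-5, -3)))) = 218058 + (-3 + 67/(528 + (-4 + (-1)² - 3*(-1))² + 46*(-4 + (-1)² - 3*(-1))) - (528 + (-4 + (-1)² - 3*(-1))² + 46*(-4 + (-1)² - 3*(-1)))/189) = 218058 + (-3 + 67/(528 + (-4 + 1 + 3)² + 46*(-4 + 1 + 3)) - (528 + (-4 + 1 + 3)² + 46*(-4 + 1 + 3))/189) = 218058 + (-3 + 67/(528 + 0² + 46*0) - (528 + 0² + 46*0)/189) = 218058 + (-3 + 67/(528 + 0 + 0) - (528 + 0 + 0)/189) = 218058 + (-3 + 67/528 - 1/189*528) = 218058 + (-3 + 67*(1/528) - 176/63) = 218058 + (-3 + 67/528 - 176/63) = 218058 - 62833/11088 = 2417764271/11088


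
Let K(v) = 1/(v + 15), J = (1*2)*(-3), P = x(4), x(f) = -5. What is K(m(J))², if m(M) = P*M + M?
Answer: 1/1521 ≈ 0.00065746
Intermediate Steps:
P = -5
J = -6 (J = 2*(-3) = -6)
m(M) = -4*M (m(M) = -5*M + M = -4*M)
K(v) = 1/(15 + v)
K(m(J))² = (1/(15 - 4*(-6)))² = (1/(15 + 24))² = (1/39)² = 1/1521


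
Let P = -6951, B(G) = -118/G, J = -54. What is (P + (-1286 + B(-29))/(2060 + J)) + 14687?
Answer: 224998444/29087 ≈ 7735.4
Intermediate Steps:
(P + (-1286 + B(-29))/(2060 + J)) + 14687 = (-6951 + (-1286 - 118/(-29))/(2060 - 54)) + 14687 = (-6951 + (-1286 - 118*(-1/29))/2006) + 14687 = (-6951 + (-1286 + 118/29)*(1/2006)) + 14687 = (-6951 - 37176/29*1/2006) + 14687 = (-6951 - 18588/29087) + 14687 = -202202325/29087 + 14687 = 224998444/29087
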